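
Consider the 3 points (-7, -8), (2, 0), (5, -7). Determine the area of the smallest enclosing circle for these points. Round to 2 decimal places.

Call the three points A, B, C in the order given.
Side lengths²: AB² = 145, AC² = 145, BC² = 58.
Since AC² = 145 < 145 + 58 = 203, the triangle is acute, so the smallest enclosing circle is the circumcircle.
Circumcentre = (-7/6, -5.5), r² = 725/18.
Area = π·r² = π·725/18 ≈ 126.54.

126.54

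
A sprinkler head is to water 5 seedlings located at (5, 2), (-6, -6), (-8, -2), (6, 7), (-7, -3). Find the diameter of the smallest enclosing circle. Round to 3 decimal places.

17.692

By Welzl's lemma the MEC is supported by two points (diametrically opposite) or three points (on a circumcircle).
The farthest pair is (-6, -6)–(6, 7) with squared distance 313. The circle on this segment as diameter has centre (0, 0.5) and r² = 313/4 = 78.25.
Check (5, 2): distance² to centre = 27.25 ≤ 78.25, so it lies inside.
All remaining points lie in this disk, and no smaller disk contains both endpoints, so this is the minimum enclosing circle.
Diameter = 2r = 2√(78.25) ≈ 17.692.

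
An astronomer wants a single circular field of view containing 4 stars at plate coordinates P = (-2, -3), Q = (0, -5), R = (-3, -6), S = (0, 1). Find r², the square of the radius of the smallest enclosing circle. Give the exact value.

By Welzl's lemma the MEC is supported by two points (diametrically opposite) or three points (on a circumcircle).
The farthest pair is R–S with squared distance 58. The circle on this segment as diameter has centre (-1.5, -2.5) and r² = 58/4 = 14.5.
Check P: distance² to centre = 0.5 ≤ 14.5, so it lies inside.
All remaining points lie in this disk, and no smaller disk contains both endpoints, so this is the minimum enclosing circle.

14.5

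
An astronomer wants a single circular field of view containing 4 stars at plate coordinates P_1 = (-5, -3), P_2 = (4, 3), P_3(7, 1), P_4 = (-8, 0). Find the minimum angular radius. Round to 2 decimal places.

7.52

By Welzl's lemma the MEC is supported by two points (diametrically opposite) or three points (on a circumcircle).
The farthest pair is P_3–P_4 with squared distance 226. The circle on this segment as diameter has centre (-0.5, 0.5) and r² = 226/4 = 56.5.
Check P_1: distance² to centre = 32.5 ≤ 56.5, so it lies inside.
All remaining points lie in this disk, and no smaller disk contains both endpoints, so this is the minimum enclosing circle.
r = √(56.5) ≈ 7.52.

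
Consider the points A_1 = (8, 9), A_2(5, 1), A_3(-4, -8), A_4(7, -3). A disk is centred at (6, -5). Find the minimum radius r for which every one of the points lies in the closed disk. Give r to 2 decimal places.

The required radius is the distance from (6, -5) to the farthest point.
Squared distances: 200, 37, 109, 5.
Maximum is 200, attained at A_1.
r = √200 ≈ 14.14.

14.14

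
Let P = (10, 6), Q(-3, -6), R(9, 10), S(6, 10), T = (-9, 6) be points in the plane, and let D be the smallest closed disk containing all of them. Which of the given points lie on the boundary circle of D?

The minimum enclosing circle of a finite set is fixed by two of the points (as a diameter) or three (as a circumcircle).
The minimum enclosing circle is determined by three boundary points: Q, R, T.
Their circumcentre is (1, 3.5) with r² = 106.25.
The farthest remaining point P is at distance² 87.25 ≤ 106.25.
The points at distance exactly r from the centre are Q, R, T — 3 points.

Q, R, T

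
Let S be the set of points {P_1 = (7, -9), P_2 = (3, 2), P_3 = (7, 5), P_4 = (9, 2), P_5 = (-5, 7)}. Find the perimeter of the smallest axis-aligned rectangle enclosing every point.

Width = max x − min x = 9 − (-5) = 14.
Height = max y − min y = 7 − (-9) = 16.
Perimeter = 2(14 + 16) = 60.

60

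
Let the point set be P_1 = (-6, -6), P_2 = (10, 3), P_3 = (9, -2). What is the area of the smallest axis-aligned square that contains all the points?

The bounding box has width 16 and height 9.
An axis-aligned square enclosing the set must have side ≥ max(width, height).
So the minimum side is max(16, 9) = 16.
Area = 16² = 256.

256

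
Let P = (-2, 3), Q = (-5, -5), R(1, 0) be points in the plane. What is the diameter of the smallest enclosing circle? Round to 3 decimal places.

Side lengths²: PQ² = 73, PR² = 18, QR² = 61.
Since PQ² = 73 < 61 + 18 = 79, the triangle is acute, so the smallest enclosing circle is the circumcircle.
Circumcentre = (-69/22, -25/22), r² = 4453/242.
Diameter = 2r = 2√(4453/242) ≈ 8.579.

8.579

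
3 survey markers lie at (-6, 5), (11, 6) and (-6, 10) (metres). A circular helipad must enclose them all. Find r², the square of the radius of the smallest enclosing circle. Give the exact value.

44225/578

Call the three points A, B, C in the order given.
Side lengths²: AB² = 290, AC² = 25, BC² = 305.
Since BC² = 305 < 290 + 25 = 315, the triangle is acute, so the smallest enclosing circle is the circumcircle.
Circumcentre = (81/34, 7.5), r² = 44225/578.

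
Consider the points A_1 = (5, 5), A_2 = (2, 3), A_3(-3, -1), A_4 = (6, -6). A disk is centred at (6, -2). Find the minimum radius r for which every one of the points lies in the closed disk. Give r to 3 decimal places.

The required radius is the distance from (6, -2) to the farthest point.
Squared distances: 50, 41, 82, 16.
Maximum is 82, attained at A_3.
r = √82 ≈ 9.055.

9.055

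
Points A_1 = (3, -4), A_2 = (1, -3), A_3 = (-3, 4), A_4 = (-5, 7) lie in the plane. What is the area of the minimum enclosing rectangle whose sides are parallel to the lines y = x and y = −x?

38

In coordinates u = x + y, v = x − y the rectangle is axis-aligned; the map (x,y)→(u,v) scales areas by 2.
u-values: -1, -2, 1, 2; range = 2 − (-2) = 4.
v-values: 7, 4, -7, -12; range = 7 − (-12) = 19.
Area = (4 × 19) / 2 = 38.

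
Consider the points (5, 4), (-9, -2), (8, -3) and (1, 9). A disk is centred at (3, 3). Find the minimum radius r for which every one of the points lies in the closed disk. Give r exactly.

The required radius is the distance from (3, 3) to the farthest point.
Squared distances: 5, 169, 61, 40.
Maximum is 169, attained at (-9, -2).
r = √169 = 13.

13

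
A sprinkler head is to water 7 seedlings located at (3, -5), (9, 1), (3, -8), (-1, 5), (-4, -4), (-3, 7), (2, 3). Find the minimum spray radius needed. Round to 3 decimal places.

A smallest enclosing disk is always determined by at most three of the input points on its boundary.
The minimum enclosing circle is determined by three boundary points: (9, 1), (3, -8), (-3, 7).
Their circumcentre is (0.9375, -0.125) with r² = 66.26953125.
The farthest remaining point (-4, -4) is at distance² 39.39453125 ≤ 66.26953125.
r = √(66.26953125) ≈ 8.141.

8.141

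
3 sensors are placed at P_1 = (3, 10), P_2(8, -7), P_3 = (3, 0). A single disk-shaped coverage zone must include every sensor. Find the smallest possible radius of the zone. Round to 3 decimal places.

Side lengths²: P_1P_2² = 314, P_1P_3² = 100, P_2P_3² = 74.
Since P_1P_2² = 314 ≥ 100 + 74 = 174, the angle opposite P_1P_2 is not acute, so the smallest enclosing circle has P_1P_2 as diameter.
Centre = midpoint of P_1P_2 = (5.5, 1.5), r² = 314/4 = 78.5.
r = √(78.5) ≈ 8.860.

8.860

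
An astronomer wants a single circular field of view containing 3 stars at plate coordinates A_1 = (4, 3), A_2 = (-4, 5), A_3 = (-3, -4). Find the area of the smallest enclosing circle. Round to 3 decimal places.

Side lengths²: A_1A_2² = 68, A_1A_3² = 98, A_2A_3² = 82.
Since A_1A_3² = 98 < 82 + 68 = 150, the triangle is acute, so the smallest enclosing circle is the circumcircle.
Circumcentre = (-0.8, 0.8), r² = 27.88.
Area = π·r² = π·27.88 ≈ 87.588.

87.588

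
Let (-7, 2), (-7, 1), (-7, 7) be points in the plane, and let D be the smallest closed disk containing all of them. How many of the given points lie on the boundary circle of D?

Call the three points A, B, C in the order given.
Side lengths²: AB² = 1, AC² = 25, BC² = 36.
Since BC² = 36 ≥ 25 + 1 = 26, the angle opposite BC is not acute, so the smallest enclosing circle has BC as diameter.
Centre = midpoint of BC = (-7, 4), r² = 36/4 = 9.
The points at distance exactly r from the centre are (-7, 1), (-7, 7) — 2 points.

2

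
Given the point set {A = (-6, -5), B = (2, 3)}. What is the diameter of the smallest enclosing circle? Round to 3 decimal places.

The smallest circle enclosing two points has them as diameter endpoints.
Centre = midpoint = (-2, -1); r² = |AB|²/4 = 128/4 = 32.
Diameter = 2r = 2√32 ≈ 11.314.

11.314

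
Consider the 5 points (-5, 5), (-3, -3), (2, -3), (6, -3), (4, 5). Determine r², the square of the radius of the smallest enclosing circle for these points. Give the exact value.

By Welzl's lemma the MEC is supported by two points (diametrically opposite) or three points (on a circumcircle).
The farthest pair is (-5, 5)–(6, -3) with squared distance 185. The circle on this segment as diameter has centre (0.5, 1) and r² = 185/4 = 46.25.
Check (-3, -3): distance² to centre = 28.25 ≤ 46.25, so it lies inside.
All remaining points lie in this disk, and no smaller disk contains both endpoints, so this is the minimum enclosing circle.

46.25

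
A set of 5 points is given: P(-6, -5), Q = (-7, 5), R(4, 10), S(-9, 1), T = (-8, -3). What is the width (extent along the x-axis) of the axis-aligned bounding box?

13

max x = 4, min x = -9, so width = 13.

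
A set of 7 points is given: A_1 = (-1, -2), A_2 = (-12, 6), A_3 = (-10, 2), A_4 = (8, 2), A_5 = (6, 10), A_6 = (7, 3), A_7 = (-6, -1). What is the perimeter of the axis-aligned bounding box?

64

Width = max x − min x = 8 − (-12) = 20.
Height = max y − min y = 10 − (-2) = 12.
Perimeter = 2(20 + 12) = 64.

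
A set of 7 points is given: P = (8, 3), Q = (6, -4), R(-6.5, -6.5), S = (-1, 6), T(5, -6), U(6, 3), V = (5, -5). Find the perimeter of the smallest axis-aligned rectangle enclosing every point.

Width = max x − min x = 8 − (-6.5) = 14.5.
Height = max y − min y = 6 − (-6.5) = 12.5.
Perimeter = 2(14.5 + 12.5) = 54.

54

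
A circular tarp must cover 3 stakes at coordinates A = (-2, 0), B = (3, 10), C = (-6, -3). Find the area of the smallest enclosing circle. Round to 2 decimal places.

196.35

Side lengths²: AB² = 125, AC² = 25, BC² = 250.
Since BC² = 250 ≥ 125 + 25 = 150, the angle opposite BC is not acute, so the smallest enclosing circle has BC as diameter.
Centre = midpoint of BC = (-1.5, 3.5), r² = 250/4 = 62.5.
Area = π·r² = π·62.5 ≈ 196.35.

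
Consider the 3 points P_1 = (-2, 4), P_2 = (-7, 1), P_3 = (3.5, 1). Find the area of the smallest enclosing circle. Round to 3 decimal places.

Side lengths²: P_1P_2² = 34, P_1P_3² = 39.25, P_2P_3² = 110.25.
Since P_2P_3² = 110.25 ≥ 39.25 + 34 = 73.25, the angle opposite P_2P_3 is not acute, so the smallest enclosing circle has P_2P_3 as diameter.
Centre = midpoint of P_2P_3 = (-1.75, 1), r² = 110.25/4 = 27.5625.
Area = π·r² = π·27.5625 ≈ 86.590.

86.590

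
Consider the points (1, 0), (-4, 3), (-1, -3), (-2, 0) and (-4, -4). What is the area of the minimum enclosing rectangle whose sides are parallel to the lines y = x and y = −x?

40.5

In coordinates u = x + y, v = x − y the rectangle is axis-aligned; the map (x,y)→(u,v) scales areas by 2.
u-values: 1, -1, -4, -2, -8; range = 1 − (-8) = 9.
v-values: 1, -7, 2, -2, 0; range = 2 − (-7) = 9.
Area = (9 × 9) / 2 = 40.5.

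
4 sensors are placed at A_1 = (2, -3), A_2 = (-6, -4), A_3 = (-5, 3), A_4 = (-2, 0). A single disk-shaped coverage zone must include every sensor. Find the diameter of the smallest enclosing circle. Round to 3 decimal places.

9.556

The minimum enclosing circle of a finite set is fixed by two of the points (as a diameter) or three (as a circumcircle).
The minimum enclosing circle is determined by three boundary points: A_1, A_2, A_3.
Their circumcentre is (-51/22, -21/22) with r² = 5525/242.
The farthest remaining point A_4 is at distance² 245/242 ≤ 5525/242.
Diameter = 2r = 2√(5525/242) ≈ 9.556.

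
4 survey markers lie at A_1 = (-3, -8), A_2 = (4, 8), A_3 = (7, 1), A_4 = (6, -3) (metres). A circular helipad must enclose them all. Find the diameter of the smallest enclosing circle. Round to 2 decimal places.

The minimum enclosing circle of a finite set is fixed by two of the points (as a diameter) or three (as a circumcircle).
The farthest pair is A_1–A_2 with squared distance 305. The circle on this segment as diameter has centre (0.5, 0) and r² = 305/4 = 76.25.
Check A_3: distance² to centre = 43.25 ≤ 76.25, so it lies inside.
All remaining points lie in this disk, and no smaller disk contains both endpoints, so this is the minimum enclosing circle.
Diameter = 2r = 2√(76.25) ≈ 17.46.

17.46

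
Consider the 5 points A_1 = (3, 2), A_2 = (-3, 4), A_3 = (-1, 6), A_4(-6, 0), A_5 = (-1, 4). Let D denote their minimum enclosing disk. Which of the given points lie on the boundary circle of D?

By Welzl's lemma the MEC is supported by two points (diametrically opposite) or three points (on a circumcircle).
The minimum enclosing circle is determined by three boundary points: A_1, A_3, A_4.
Their circumcentre is (-35/22, 31/22) with r² = 5185/242.
The farthest remaining point A_2 is at distance² 2105/242 ≤ 5185/242.
The points at distance exactly r from the centre are A_1, A_3, A_4 — 3 points.

A_1, A_3, A_4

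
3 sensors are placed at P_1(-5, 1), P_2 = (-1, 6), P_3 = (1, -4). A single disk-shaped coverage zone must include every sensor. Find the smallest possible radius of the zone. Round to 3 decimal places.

Side lengths²: P_1P_2² = 41, P_1P_3² = 61, P_2P_3² = 104.
Since P_2P_3² = 104 ≥ 61 + 41 = 102, the angle opposite P_2P_3 is not acute, so the smallest enclosing circle has P_2P_3 as diameter.
Centre = midpoint of P_2P_3 = (0, 1), r² = 104/4 = 26.
r = √26 ≈ 5.099.

5.099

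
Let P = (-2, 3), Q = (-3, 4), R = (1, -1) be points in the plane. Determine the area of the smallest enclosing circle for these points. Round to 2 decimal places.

Side lengths²: PQ² = 2, PR² = 25, QR² = 41.
Since QR² = 41 ≥ 25 + 2 = 27, the angle opposite QR is not acute, so the smallest enclosing circle has QR as diameter.
Centre = midpoint of QR = (-1, 1.5), r² = 41/4 = 10.25.
Area = π·r² = π·10.25 ≈ 32.20.

32.20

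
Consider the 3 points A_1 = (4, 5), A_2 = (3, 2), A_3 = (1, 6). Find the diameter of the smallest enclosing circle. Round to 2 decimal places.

Side lengths²: A_1A_2² = 10, A_1A_3² = 10, A_2A_3² = 20.
Since A_2A_3² = 20 ≥ 10 + 10 = 20, the angle opposite A_2A_3 is not acute, so the smallest enclosing circle has A_2A_3 as diameter.
Centre = midpoint of A_2A_3 = (2, 4), r² = 20/4 = 5.
Diameter = 2r = 2√5 ≈ 4.47.

4.47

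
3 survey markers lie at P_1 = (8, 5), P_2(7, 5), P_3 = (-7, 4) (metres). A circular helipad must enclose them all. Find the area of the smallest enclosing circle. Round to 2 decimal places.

177.50

Side lengths²: P_1P_2² = 1, P_1P_3² = 226, P_2P_3² = 197.
Since P_1P_3² = 226 ≥ 197 + 1 = 198, the angle opposite P_1P_3 is not acute, so the smallest enclosing circle has P_1P_3 as diameter.
Centre = midpoint of P_1P_3 = (0.5, 4.5), r² = 226/4 = 56.5.
Area = π·r² = π·56.5 ≈ 177.50.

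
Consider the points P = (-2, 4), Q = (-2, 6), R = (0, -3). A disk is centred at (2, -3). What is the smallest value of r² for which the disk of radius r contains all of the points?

The required radius is the distance from (2, -3) to the farthest point.
Squared distances: 65, 97, 4.
Maximum is 97, attained at Q.

97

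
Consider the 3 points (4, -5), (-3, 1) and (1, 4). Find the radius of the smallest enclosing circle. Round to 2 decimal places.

4.86

Call the three points A, B, C in the order given.
Side lengths²: AB² = 85, AC² = 90, BC² = 25.
Since AC² = 90 < 85 + 25 = 110, the triangle is acute, so the smallest enclosing circle is the circumcircle.
Circumcentre = (1.5, -5/6), r² = 425/18.
r = √(425/18) ≈ 4.86.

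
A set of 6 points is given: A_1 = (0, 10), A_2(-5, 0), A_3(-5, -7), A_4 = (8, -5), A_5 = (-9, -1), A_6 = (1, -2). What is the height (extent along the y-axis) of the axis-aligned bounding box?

17

max y = 10, min y = -7, so height = 17.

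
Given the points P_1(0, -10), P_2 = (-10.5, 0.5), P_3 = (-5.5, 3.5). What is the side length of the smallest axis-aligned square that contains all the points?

The bounding box has width 10.5 and height 13.5.
An axis-aligned square enclosing the set must have side ≥ max(width, height).
So the minimum side is max(10.5, 13.5) = 13.5.

13.5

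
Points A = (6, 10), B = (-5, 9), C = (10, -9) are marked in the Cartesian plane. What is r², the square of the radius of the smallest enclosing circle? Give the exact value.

137.25

Side lengths²: AB² = 122, AC² = 377, BC² = 549.
Since BC² = 549 ≥ 377 + 122 = 499, the angle opposite BC is not acute, so the smallest enclosing circle has BC as diameter.
Centre = midpoint of BC = (2.5, 0), r² = 549/4 = 137.25.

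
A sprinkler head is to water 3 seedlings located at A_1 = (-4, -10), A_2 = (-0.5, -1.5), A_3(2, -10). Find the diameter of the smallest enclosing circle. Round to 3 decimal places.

Side lengths²: A_1A_2² = 84.5, A_1A_3² = 36, A_2A_3² = 78.5.
Since A_1A_2² = 84.5 < 78.5 + 36 = 114.5, the triangle is acute, so the smallest enclosing circle is the circumcircle.
Circumcentre = (-1, -213/34), r² = 26533/1156.
Diameter = 2r = 2√(26533/1156) ≈ 9.582.

9.582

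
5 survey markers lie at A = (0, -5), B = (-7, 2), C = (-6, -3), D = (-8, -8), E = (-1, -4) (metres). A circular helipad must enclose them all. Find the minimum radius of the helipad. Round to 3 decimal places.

By Welzl's lemma the MEC is supported by two points (diametrically opposite) or three points (on a circumcircle).
The minimum enclosing circle is determined by three boundary points: A, B, D.
Their circumcentre is (-115/22, -71/22) with r² = 7373/242.
The farthest remaining point E is at distance² 4469/242 ≤ 7373/242.
r = √(7373/242) ≈ 5.520.

5.520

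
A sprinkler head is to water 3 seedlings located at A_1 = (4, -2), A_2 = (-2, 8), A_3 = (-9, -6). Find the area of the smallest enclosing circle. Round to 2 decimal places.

Side lengths²: A_1A_2² = 136, A_1A_3² = 185, A_2A_3² = 245.
Since A_2A_3² = 245 < 185 + 136 = 321, the triangle is acute, so the smallest enclosing circle is the circumcircle.
Circumcentre = (-83/22, 3/22), r² = 15725/242.
Area = π·r² = π·15725/242 ≈ 204.14.

204.14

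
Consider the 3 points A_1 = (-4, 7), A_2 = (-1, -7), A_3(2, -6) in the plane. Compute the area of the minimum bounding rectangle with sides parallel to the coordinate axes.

84

x ranges over [-4, 2], width 6.
y ranges over [-7, 7], height 14.
Area = 6 × 14 = 84.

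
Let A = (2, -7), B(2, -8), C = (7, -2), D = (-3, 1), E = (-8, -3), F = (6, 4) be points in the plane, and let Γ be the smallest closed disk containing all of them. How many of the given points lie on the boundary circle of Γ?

3

The minimum enclosing circle is determined by three boundary points: B, E, F.
Their circumcentre is (-0.5, -0.5) with r² = 62.5.
The farthest remaining point C is at distance² 58.5 ≤ 62.5.
The points at distance exactly r from the centre are B, E, F — 3 points.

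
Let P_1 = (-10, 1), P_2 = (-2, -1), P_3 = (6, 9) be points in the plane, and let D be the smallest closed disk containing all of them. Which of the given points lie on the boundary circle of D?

Side lengths²: P_1P_2² = 68, P_1P_3² = 320, P_2P_3² = 164.
Since P_1P_3² = 320 ≥ 164 + 68 = 232, the angle opposite P_1P_3 is not acute, so the smallest enclosing circle has P_1P_3 as diameter.
Centre = midpoint of P_1P_3 = (-2, 5), r² = 320/4 = 80.
The points at distance exactly r from the centre are P_1, P_3 — 2 points.

P_1, P_3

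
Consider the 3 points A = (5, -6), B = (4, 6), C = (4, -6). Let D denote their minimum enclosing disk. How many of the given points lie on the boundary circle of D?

Side lengths²: AB² = 145, AC² = 1, BC² = 144.
Since AB² = 145 ≥ 144 + 1 = 145, the angle opposite AB is not acute, so the smallest enclosing circle has AB as diameter.
Centre = midpoint of AB = (4.5, 0), r² = 145/4 = 36.25.
The points at distance exactly r from the centre are A, B, C — 3 points.

3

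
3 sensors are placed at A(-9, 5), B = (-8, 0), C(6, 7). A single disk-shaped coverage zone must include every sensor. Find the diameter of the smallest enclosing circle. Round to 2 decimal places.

15.69

Side lengths²: AB² = 26, AC² = 229, BC² = 245.
Since BC² = 245 < 229 + 26 = 255, the triangle is acute, so the smallest enclosing circle is the circumcircle.
Circumcentre = (-27/22, 87/22), r² = 14885/242.
Diameter = 2r = 2√(14885/242) ≈ 15.69.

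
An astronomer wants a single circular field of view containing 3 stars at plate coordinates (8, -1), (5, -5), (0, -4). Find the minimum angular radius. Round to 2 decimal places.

4.27

Call the three points A, B, C in the order given.
Side lengths²: AB² = 25, AC² = 73, BC² = 26.
Since AC² = 73 ≥ 26 + 25 = 51, the angle opposite AC is not acute, so the smallest enclosing circle has AC as diameter.
Centre = midpoint of AC = (4, -2.5), r² = 73/4 = 18.25.
r = √(18.25) ≈ 4.27.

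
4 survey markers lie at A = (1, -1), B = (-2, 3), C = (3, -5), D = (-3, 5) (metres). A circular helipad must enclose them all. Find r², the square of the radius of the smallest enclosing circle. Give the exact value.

A smallest enclosing disk is always determined by at most three of the input points on its boundary.
The farthest pair is C–D with squared distance 136. The circle on this segment as diameter has centre (0, 0) and r² = 136/4 = 34.
Check A: distance² to centre = 2 ≤ 34, so it lies inside.
All remaining points lie in this disk, and no smaller disk contains both endpoints, so this is the minimum enclosing circle.

34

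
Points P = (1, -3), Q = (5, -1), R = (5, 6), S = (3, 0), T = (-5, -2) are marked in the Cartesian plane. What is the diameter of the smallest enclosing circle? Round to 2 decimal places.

The minimum enclosing circle of a finite set is fixed by two of the points (as a diameter) or three (as a circumcircle).
The farthest pair is R–T with squared distance 164. The circle on this segment as diameter has centre (0, 2) and r² = 164/4 = 41.
Check P: distance² to centre = 26 ≤ 41, so it lies inside.
All remaining points lie in this disk, and no smaller disk contains both endpoints, so this is the minimum enclosing circle.
Diameter = 2r = 2√41 ≈ 12.81.

12.81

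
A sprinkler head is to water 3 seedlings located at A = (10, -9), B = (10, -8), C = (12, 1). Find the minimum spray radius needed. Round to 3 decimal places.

Side lengths²: AB² = 1, AC² = 104, BC² = 85.
Since AC² = 104 ≥ 85 + 1 = 86, the angle opposite AC is not acute, so the smallest enclosing circle has AC as diameter.
Centre = midpoint of AC = (11, -4), r² = 104/4 = 26.
r = √26 ≈ 5.099.

5.099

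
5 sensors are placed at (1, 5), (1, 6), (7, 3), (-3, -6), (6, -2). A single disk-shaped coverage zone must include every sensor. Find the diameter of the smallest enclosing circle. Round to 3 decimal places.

13.590

By Welzl's lemma the MEC is supported by two points (diametrically opposite) or three points (on a circumcircle).
The minimum enclosing circle is determined by three boundary points: (1, 6), (7, 3), (-3, -6).
Their circumcentre is (19/14, -11/14) with r² = 4525/98.
The farthest remaining point (1, 5) is at distance² 3293/98 ≤ 4525/98.
Diameter = 2r = 2√(4525/98) ≈ 13.590.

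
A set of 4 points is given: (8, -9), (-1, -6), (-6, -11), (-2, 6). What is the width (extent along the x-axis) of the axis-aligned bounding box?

14

max x = 8, min x = -6, so width = 14.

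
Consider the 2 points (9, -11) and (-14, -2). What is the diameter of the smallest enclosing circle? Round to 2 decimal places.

The smallest circle enclosing two points has them as diameter endpoints.
Centre = midpoint = (-2.5, -6.5); r² = |(9, -11)−(-14, -2)|²/4 = 610/4 = 152.5.
Diameter = 2r = 2√(152.5) ≈ 24.70.

24.70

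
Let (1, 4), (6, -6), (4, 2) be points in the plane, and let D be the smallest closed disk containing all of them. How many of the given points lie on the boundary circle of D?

2

Call the three points A, B, C in the order given.
Side lengths²: AB² = 125, AC² = 13, BC² = 68.
Since AB² = 125 ≥ 68 + 13 = 81, the angle opposite AB is not acute, so the smallest enclosing circle has AB as diameter.
Centre = midpoint of AB = (3.5, -1), r² = 125/4 = 31.25.
The points at distance exactly r from the centre are (1, 4), (6, -6) — 2 points.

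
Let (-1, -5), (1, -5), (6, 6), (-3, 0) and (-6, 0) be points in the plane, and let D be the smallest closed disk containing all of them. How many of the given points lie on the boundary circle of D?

A smallest enclosing disk is always determined by at most three of the input points on its boundary.
The minimum enclosing circle is determined by three boundary points: (-1, -5), (6, 6), (-6, 0).
Their circumcentre is (2/3, 5/3) with r² = 425/9.
The farthest remaining point (1, -5) is at distance² 401/9 ≤ 425/9.
The points at distance exactly r from the centre are (-1, -5), (6, 6), (-6, 0) — 3 points.

3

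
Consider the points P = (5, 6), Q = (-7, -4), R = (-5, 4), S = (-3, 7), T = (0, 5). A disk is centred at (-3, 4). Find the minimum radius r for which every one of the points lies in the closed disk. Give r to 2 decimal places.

8.94

The required radius is the distance from (-3, 4) to the farthest point.
Squared distances: 68, 80, 4, 9, 10.
Maximum is 80, attained at Q.
r = √80 ≈ 8.94.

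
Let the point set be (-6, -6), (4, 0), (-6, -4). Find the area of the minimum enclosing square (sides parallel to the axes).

The bounding box has width 10 and height 6.
An axis-aligned square enclosing the set must have side ≥ max(width, height).
So the minimum side is max(10, 6) = 10.
Area = 10² = 100.

100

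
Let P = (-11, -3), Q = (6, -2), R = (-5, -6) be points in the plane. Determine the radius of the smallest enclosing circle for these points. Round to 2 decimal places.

8.51

Side lengths²: PQ² = 290, PR² = 45, QR² = 137.
Since PQ² = 290 ≥ 137 + 45 = 182, the angle opposite PQ is not acute, so the smallest enclosing circle has PQ as diameter.
Centre = midpoint of PQ = (-2.5, -2.5), r² = 290/4 = 72.5.
r = √(72.5) ≈ 8.51.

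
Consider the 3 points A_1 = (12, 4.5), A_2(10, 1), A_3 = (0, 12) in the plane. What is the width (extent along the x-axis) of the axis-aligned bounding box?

max x = 12, min x = 0, so width = 12.

12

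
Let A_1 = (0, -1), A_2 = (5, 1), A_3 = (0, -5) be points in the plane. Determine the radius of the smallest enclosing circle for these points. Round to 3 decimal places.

Side lengths²: A_1A_2² = 29, A_1A_3² = 16, A_2A_3² = 61.
Since A_2A_3² = 61 ≥ 29 + 16 = 45, the angle opposite A_2A_3 is not acute, so the smallest enclosing circle has A_2A_3 as diameter.
Centre = midpoint of A_2A_3 = (2.5, -2), r² = 61/4 = 15.25.
r = √(15.25) ≈ 3.905.

3.905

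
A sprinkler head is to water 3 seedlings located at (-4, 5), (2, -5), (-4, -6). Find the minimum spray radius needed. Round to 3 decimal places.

Call the three points A, B, C in the order given.
Side lengths²: AB² = 136, AC² = 121, BC² = 37.
Since AB² = 136 < 121 + 37 = 158, the triangle is acute, so the smallest enclosing circle is the circumcircle.
Circumcentre = (-11/6, -0.5), r² = 629/18.
r = √(629/18) ≈ 5.911.

5.911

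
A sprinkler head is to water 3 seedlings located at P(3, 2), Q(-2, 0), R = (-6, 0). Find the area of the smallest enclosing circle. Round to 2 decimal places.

Side lengths²: PQ² = 29, PR² = 85, QR² = 16.
Since PR² = 85 ≥ 29 + 16 = 45, the angle opposite PR is not acute, so the smallest enclosing circle has PR as diameter.
Centre = midpoint of PR = (-1.5, 1), r² = 85/4 = 21.25.
Area = π·r² = π·21.25 ≈ 66.76.

66.76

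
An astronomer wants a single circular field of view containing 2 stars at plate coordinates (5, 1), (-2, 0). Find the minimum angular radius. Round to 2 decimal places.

3.54

The smallest circle enclosing two points has them as diameter endpoints.
Centre = midpoint = (1.5, 0.5); r² = |(5, 1)−(-2, 0)|²/4 = 50/4 = 12.5.
r = √(12.5) ≈ 3.54.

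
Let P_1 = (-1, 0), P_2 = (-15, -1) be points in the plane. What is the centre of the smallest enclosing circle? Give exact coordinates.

The smallest circle enclosing two points has them as diameter endpoints.
Centre = midpoint = (-8, -0.5); r² = |P_1P_2|²/4 = 197/4 = 49.25.
Centre = (-8, -0.5).

(-8, -0.5)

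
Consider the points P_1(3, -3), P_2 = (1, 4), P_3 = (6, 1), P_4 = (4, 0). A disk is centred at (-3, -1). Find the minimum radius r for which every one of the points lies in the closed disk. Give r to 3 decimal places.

9.220

The required radius is the distance from (-3, -1) to the farthest point.
Squared distances: 40, 41, 85, 50.
Maximum is 85, attained at P_3.
r = √85 ≈ 9.220.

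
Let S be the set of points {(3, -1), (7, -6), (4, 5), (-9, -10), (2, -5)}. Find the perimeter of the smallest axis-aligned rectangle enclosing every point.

62

Width = max x − min x = 7 − (-9) = 16.
Height = max y − min y = 5 − (-10) = 15.
Perimeter = 2(16 + 15) = 62.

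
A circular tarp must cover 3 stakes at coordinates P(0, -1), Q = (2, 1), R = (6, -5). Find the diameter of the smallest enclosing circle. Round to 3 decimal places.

7.354

Side lengths²: PQ² = 8, PR² = 52, QR² = 52.
Since QR² = 52 < 52 + 8 = 60, the triangle is acute, so the smallest enclosing circle is the circumcircle.
Circumcentre = (3.4, -2.4), r² = 13.52.
Diameter = 2r = 2√(13.52) ≈ 7.354.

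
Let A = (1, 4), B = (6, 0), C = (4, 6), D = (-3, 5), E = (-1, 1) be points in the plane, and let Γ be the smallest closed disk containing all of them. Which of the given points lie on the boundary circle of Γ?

The minimum enclosing circle of a finite set is fixed by two of the points (as a diameter) or three (as a circumcircle).
The farthest pair is B–D with squared distance 106. The circle on this segment as diameter has centre (1.5, 2.5) and r² = 106/4 = 26.5.
Check A: distance² to centre = 2.5 ≤ 26.5, so it lies inside.
All remaining points lie in this disk, and no smaller disk contains both endpoints, so this is the minimum enclosing circle.
The points at distance exactly r from the centre are B, D — 2 points.

B, D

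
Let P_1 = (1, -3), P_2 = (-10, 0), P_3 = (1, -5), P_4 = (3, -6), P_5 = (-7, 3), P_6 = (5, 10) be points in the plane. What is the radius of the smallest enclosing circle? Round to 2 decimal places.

9.46

A smallest enclosing disk is always determined by at most three of the input points on its boundary.
The minimum enclosing circle is determined by three boundary points: P_2, P_4, P_6.
Their circumcentre is (-10/11, 115/44) with r² = 173225/1936.
The farthest remaining point P_3 is at distance² 119281/1936 ≤ 173225/1936.
r = √(173225/1936) ≈ 9.46.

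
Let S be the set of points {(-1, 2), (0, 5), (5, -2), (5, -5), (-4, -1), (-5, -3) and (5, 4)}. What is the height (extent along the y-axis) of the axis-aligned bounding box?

10

max y = 5, min y = -5, so height = 10.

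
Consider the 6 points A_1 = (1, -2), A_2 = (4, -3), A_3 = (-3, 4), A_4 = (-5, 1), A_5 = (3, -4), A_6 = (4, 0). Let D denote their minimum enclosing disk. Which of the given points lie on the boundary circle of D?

By Welzl's lemma the MEC is supported by two points (diametrically opposite) or three points (on a circumcircle).
The minimum enclosing circle is determined by three boundary points: A_2, A_3, A_4.
Their circumcentre is (-0.1, -0.1) with r² = 25.22.
The farthest remaining point A_5 is at distance² 24.82 ≤ 25.22.
The points at distance exactly r from the centre are A_2, A_3, A_4 — 3 points.

A_2, A_3, A_4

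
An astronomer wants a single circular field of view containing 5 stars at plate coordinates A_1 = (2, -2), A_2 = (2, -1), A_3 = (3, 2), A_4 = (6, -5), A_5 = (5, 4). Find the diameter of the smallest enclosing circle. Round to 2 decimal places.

The minimum enclosing circle of a finite set is fixed by two of the points (as a diameter) or three (as a circumcircle).
The farthest pair is A_4–A_5 with squared distance 82. The circle on this segment as diameter has centre (5.5, -0.5) and r² = 82/4 = 20.5.
Check A_1: distance² to centre = 14.5 ≤ 20.5, so it lies inside.
All remaining points lie in this disk, and no smaller disk contains both endpoints, so this is the minimum enclosing circle.
Diameter = 2r = 2√(20.5) ≈ 9.06.

9.06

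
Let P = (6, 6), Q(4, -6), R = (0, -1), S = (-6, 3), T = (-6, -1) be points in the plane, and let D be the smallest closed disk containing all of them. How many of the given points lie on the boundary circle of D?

A smallest enclosing disk is always determined by at most three of the input points on its boundary.
The minimum enclosing circle is determined by three boundary points: P, Q, S.
Their circumcentre is (22/23, 31/46) with r² = 113849/2116.
The farthest remaining point T is at distance² 108329/2116 ≤ 113849/2116.
The points at distance exactly r from the centre are P, Q, S — 3 points.

3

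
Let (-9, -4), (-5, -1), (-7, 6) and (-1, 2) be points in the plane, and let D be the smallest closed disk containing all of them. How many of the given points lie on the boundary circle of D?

By Welzl's lemma the MEC is supported by two points (diametrically opposite) or three points (on a circumcircle).
The minimum enclosing circle is determined by three boundary points: (-9, -4), (-7, 6), (-1, 2).
Their circumcentre is (-106/17, 11/17) with r² = 8450/289.
The farthest remaining point (-5, -1) is at distance² 1225/289 ≤ 8450/289.
The points at distance exactly r from the centre are (-9, -4), (-7, 6), (-1, 2) — 3 points.

3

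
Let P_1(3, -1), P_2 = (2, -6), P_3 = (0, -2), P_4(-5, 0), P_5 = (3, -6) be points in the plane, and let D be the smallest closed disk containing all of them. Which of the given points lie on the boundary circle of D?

P_4, P_5

A smallest enclosing disk is always determined by at most three of the input points on its boundary.
The farthest pair is P_4–P_5 with squared distance 100. The circle on this segment as diameter has centre (-1, -3) and r² = 100/4 = 25.
Check P_1: distance² to centre = 20 ≤ 25, so it lies inside.
All remaining points lie in this disk, and no smaller disk contains both endpoints, so this is the minimum enclosing circle.
The points at distance exactly r from the centre are P_4, P_5 — 2 points.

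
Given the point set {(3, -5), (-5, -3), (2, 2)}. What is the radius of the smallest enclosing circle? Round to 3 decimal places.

4.644

Call the three points A, B, C in the order given.
Side lengths²: AB² = 68, AC² = 50, BC² = 74.
Since BC² = 74 < 68 + 50 = 118, the triangle is acute, so the smallest enclosing circle is the circumcircle.
Circumcentre = (-13/27, -52/27), r² = 15725/729.
r = √(15725/729) ≈ 4.644.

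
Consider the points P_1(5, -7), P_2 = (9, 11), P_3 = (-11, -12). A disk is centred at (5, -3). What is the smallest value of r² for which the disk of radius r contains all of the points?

The required radius is the distance from (5, -3) to the farthest point.
Squared distances: 16, 212, 337.
Maximum is 337, attained at P_3.

337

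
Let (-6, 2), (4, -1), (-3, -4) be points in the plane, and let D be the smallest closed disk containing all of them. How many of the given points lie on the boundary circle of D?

Call the three points A, B, C in the order given.
Side lengths²: AB² = 109, AC² = 45, BC² = 58.
Since AB² = 109 ≥ 58 + 45 = 103, the angle opposite AB is not acute, so the smallest enclosing circle has AB as diameter.
Centre = midpoint of AB = (-1, 0.5), r² = 109/4 = 27.25.
The points at distance exactly r from the centre are (-6, 2), (4, -1) — 2 points.

2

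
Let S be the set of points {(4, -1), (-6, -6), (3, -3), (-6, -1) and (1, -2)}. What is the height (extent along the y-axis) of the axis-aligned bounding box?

max y = -1, min y = -6, so height = 5.

5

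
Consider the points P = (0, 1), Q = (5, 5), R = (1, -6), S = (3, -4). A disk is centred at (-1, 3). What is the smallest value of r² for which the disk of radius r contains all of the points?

85

The required radius is the distance from (-1, 3) to the farthest point.
Squared distances: 5, 40, 85, 65.
Maximum is 85, attained at R.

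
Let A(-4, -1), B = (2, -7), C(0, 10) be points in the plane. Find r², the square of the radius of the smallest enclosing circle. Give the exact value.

Side lengths²: AB² = 72, AC² = 137, BC² = 293.
Since BC² = 293 ≥ 137 + 72 = 209, the angle opposite BC is not acute, so the smallest enclosing circle has BC as diameter.
Centre = midpoint of BC = (1, 1.5), r² = 293/4 = 73.25.

73.25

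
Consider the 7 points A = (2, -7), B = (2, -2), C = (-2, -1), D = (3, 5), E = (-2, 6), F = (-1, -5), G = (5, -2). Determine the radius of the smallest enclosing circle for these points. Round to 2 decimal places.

The farthest pair is A–E with squared distance 185. The circle on this segment as diameter has centre (0, -0.5) and r² = 185/4 = 46.25.
Check B: distance² to centre = 6.25 ≤ 46.25, so it lies inside.
All remaining points lie in this disk, and no smaller disk contains both endpoints, so this is the minimum enclosing circle.
r = √(46.25) ≈ 6.80.

6.80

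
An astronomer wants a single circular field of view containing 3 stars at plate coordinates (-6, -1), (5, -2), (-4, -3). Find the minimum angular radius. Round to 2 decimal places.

Call the three points A, B, C in the order given.
Side lengths²: AB² = 122, AC² = 8, BC² = 82.
Since AB² = 122 ≥ 82 + 8 = 90, the angle opposite AB is not acute, so the smallest enclosing circle has AB as diameter.
Centre = midpoint of AB = (-0.5, -1.5), r² = 122/4 = 30.5.
r = √(30.5) ≈ 5.52.

5.52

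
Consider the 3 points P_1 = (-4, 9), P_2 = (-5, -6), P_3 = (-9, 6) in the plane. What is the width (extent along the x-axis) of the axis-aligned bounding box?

5

max x = -4, min x = -9, so width = 5.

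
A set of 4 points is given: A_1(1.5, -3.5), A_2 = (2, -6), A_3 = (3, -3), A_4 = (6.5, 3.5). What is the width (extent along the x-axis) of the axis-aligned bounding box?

5

max x = 6.5, min x = 1.5, so width = 5.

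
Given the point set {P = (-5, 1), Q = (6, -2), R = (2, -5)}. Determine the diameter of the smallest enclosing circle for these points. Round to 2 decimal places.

11.40

Side lengths²: PQ² = 130, PR² = 85, QR² = 25.
Since PQ² = 130 ≥ 85 + 25 = 110, the angle opposite PQ is not acute, so the smallest enclosing circle has PQ as diameter.
Centre = midpoint of PQ = (0.5, -0.5), r² = 130/4 = 32.5.
Diameter = 2r = 2√(32.5) ≈ 11.40.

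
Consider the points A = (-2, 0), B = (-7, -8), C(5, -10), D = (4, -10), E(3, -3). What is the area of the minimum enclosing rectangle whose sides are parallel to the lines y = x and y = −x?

In coordinates u = x + y, v = x − y the rectangle is axis-aligned; the map (x,y)→(u,v) scales areas by 2.
u-values: -2, -15, -5, -6, 0; range = 0 − (-15) = 15.
v-values: -2, 1, 15, 14, 6; range = 15 − (-2) = 17.
Area = (15 × 17) / 2 = 127.5.

127.5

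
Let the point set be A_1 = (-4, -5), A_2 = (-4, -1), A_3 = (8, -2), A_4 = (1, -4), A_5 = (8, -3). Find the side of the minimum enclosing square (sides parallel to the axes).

12

The bounding box has width 12 and height 4.
An axis-aligned square enclosing the set must have side ≥ max(width, height).
So the minimum side is max(12, 4) = 12.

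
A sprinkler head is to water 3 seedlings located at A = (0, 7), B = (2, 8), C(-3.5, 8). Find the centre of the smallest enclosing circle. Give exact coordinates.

(-0.75, 8)

Side lengths²: AB² = 5, AC² = 13.25, BC² = 30.25.
Since BC² = 30.25 ≥ 13.25 + 5 = 18.25, the angle opposite BC is not acute, so the smallest enclosing circle has BC as diameter.
Centre = midpoint of BC = (-0.75, 8), r² = 30.25/4 = 7.5625.
Centre = (-0.75, 8).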